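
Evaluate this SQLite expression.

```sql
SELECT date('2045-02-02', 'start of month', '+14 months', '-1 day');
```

`start of month` rewinds 2045-02-02 to 2045-02-01.
Adding +14 months to 2045-02-01 gives 2046-04-01.
Going back 1 day from 2046-04-01 reaches 2046-03-31 (last day of March, 31 days).

2046-03-31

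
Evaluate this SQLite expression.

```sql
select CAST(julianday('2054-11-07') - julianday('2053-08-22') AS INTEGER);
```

442

9 days remain in August 2053 after the 22nd (31 − 22).
Full months from September 2053 through October 2054 contribute their day counts.
Then 7 days into November 2054.
Total: 9 + 30 + 31 + 30 + 31 + 31 + 28 + 31 + 30 + 31 + 30 + 31 + 31 + 30 + 31 + 7 = 442.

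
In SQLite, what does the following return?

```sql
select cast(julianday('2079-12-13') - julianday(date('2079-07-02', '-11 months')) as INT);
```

Adding -11 months to 2079-07-02 gives 2078-08-02.
29 days remain in August 2078 after the 2nd (31 − 2).
Full months from September 2078 through November 2079 contribute their day counts.
Then 13 days into December 2079.
Total: 29 + 30 + 31 + 30 + 31 + 31 + 28 + 31 + 30 + 31 + 30 + 31 + 31 + 30 + 31 + 30 + 13 = 498.

498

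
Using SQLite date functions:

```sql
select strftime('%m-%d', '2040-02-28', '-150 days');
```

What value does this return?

10-01

First apply '-150 days': 2040-02-28 → 2039-10-01.
`%m-%d` extracts the month-day: 10-01.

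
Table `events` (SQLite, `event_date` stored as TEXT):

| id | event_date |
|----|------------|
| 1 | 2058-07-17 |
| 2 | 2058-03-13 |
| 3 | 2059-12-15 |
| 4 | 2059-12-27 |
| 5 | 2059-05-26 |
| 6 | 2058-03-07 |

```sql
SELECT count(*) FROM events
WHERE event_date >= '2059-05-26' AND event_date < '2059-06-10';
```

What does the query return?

Rows in [2059-05-26, 2059-06-10): 2059-05-26 → 1 row.

1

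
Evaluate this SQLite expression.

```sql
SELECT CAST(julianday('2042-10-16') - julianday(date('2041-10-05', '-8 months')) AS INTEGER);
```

Adding -8 months to 2041-10-05 gives 2041-02-05.
23 days remain in February 2041 after the 5th (28 − 5).
Full months from March 2041 through September 2042 contribute their day counts.
Then 16 days into October 2042.
Total: 23 + 31 + 30 + 31 + 30 + 31 + 31 + 30 + 31 + 30 + 31 + 31 + 28 + 31 + 30 + 31 + 30 + 31 + 31 + 30 + 16 = 618.

618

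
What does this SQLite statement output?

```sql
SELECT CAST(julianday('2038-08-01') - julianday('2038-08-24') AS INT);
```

Both dates are in August 2038: 24 − 1 = 23.
The subtraction is earlier − later, so the result is −23 → -23.

-23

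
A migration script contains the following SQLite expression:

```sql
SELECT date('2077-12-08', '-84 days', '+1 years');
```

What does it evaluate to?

Applying '-84 days' to 2077-12-08: counting 84 days back gives 2077-09-15.
Adding +1 year to 2077-09-15 gives 2078-09-15.

2078-09-15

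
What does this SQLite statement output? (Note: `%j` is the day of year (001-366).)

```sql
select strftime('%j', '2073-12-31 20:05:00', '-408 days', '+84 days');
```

First apply '-408 days', '+84 days': 2073-12-31 20:05:00 → 2073-02-10 20:05:00.
Day-of-year for 2073-02-10: days since 2073-01-01 inclusive = 41, zero-padded to 041.

041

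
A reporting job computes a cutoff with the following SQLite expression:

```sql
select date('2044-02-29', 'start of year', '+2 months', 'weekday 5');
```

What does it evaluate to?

2044-03-04

`start of year` rewinds 2044-02-29 to 2044-01-01.
Adding +2 months to 2044-01-01 gives 2044-03-01.
`weekday 5` advances to the next Friday; 2044-03-01 is a Tuesday, so it moves forward to 2044-03-04.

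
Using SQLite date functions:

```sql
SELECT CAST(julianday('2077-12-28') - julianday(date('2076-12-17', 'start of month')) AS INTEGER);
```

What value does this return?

392

`start of month` rewinds 2076-12-17 to 2076-12-01.
30 days remain in December 2076 after the 1st (31 − 1).
Full months from January 2077 through November 2077 contribute their day counts.
Then 28 days into December 2077.
Total: 30 + 31 + 28 + 31 + 30 + 31 + 30 + 31 + 31 + 30 + 31 + 30 + 28 = 392.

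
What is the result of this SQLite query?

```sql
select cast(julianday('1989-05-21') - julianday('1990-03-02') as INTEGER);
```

10 days remain in May 1989 after the 21st (31 − 21).
Full months from June 1989 through February 1990 contribute their day counts.
Then 2 days into March 1990.
Total: 10 + 30 + 31 + 31 + 30 + 31 + 30 + 31 + 31 + 28 + 2 = 285.
The subtraction is earlier − later, so the result is −285 → -285.

-285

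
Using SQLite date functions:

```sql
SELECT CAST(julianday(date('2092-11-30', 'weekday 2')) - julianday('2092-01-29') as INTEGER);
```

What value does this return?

308

`weekday 2` advances to the next Tuesday; 2092-11-30 is a Sunday, so it moves forward to 2092-12-02.
2 days remain in January 2092 after the 29th (31 − 29).
Full months from February 2092 through November 2092 contribute their day counts.
Then 2 days into December 2092.
Total: 2 + 29 + 31 + 30 + 31 + 30 + 31 + 31 + 30 + 31 + 30 + 2 = 308.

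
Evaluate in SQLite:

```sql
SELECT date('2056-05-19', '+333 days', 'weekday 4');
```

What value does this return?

2057-04-19

Applying '+333 days' to 2056-05-19: counting 333 days forward gives 2057-04-17.
`weekday 4` advances to the next Thursday; 2057-04-17 is a Tuesday, so it moves forward to 2057-04-19.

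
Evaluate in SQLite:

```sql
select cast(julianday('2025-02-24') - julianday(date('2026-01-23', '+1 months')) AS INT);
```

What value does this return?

Adding +1 month to 2026-01-23 gives 2026-02-23.
4 days remain in February 2025 after the 24th (28 − 24).
Full months from March 2025 through January 2026 contribute their day counts.
Then 23 days into February 2026.
Total: 4 + 31 + 30 + 31 + 30 + 31 + 31 + 30 + 31 + 30 + 31 + 31 + 23 = 364.
The subtraction is earlier − later, so the result is −364 → -364.

-364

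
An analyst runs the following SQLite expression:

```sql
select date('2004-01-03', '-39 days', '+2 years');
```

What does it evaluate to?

2005-11-25

Going back 3 days from 2004-01-03 reaches 2003-12-31 (last day of December, 31 days).
Going back 31 days from 2003-12-31 reaches 2003-11-30 (last day of November, 30 days).
Going back 5 days within November lands on 2003-11-25.
Adding +2 years to 2003-11-25 gives 2005-11-25.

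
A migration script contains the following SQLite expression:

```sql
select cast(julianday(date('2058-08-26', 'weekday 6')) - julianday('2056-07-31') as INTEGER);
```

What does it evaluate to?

761

`weekday 6` advances to the next Saturday; 2058-08-26 is a Monday, so it moves forward to 2058-08-31.
0 days remain in July 2056 after the 31st (31 − 31).
Full months from August 2056 through July 2058 contribute their day counts.
Then 31 days into August 2058.
Total: 0 + 31 + 30 + 31 + 30 + 31 + 31 + 28 + 31 + 30 + 31 + 30 + 31 + 31 + 30 + 31 + 30 + 31 + 31 + 28 + 31 + 30 + 31 + 30 + 31 + 31 = 761.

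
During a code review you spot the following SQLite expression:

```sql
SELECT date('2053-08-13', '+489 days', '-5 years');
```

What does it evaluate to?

Applying '+489 days' to 2053-08-13: counting 489 days forward gives 2054-12-15.
Adding -5 years to 2054-12-15 gives 2049-12-15.

2049-12-15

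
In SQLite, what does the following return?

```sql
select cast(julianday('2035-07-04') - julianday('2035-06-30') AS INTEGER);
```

0 days remain in June 2035 after the 30th (30 − 30).
Then 4 days into July 2035.
Total: 0 + 4 = 4.

4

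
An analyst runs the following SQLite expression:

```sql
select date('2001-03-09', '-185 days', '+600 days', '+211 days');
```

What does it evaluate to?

2002-11-25

Applying '-185 days' to 2001-03-09: counting 185 days back gives 2000-09-05.
Applying '+600 days' to 2000-09-05: counting 600 days forward gives 2002-04-28.
Applying '+211 days' to 2002-04-28: counting 211 days forward gives 2002-11-25.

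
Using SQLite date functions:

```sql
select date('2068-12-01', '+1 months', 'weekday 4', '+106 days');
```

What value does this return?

Adding +1 month to 2068-12-01 gives 2069-01-01.
`weekday 4` advances to the next Thursday; 2069-01-01 is a Tuesday, so it moves forward to 2069-01-03.
Applying '+106 days' to 2069-01-03: counting 106 days forward gives 2069-04-19.

2069-04-19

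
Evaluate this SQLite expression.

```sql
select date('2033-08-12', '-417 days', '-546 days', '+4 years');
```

2034-12-23

Applying '-417 days' to 2033-08-12: counting 417 days back gives 2032-06-21.
Applying '-546 days' to 2032-06-21: counting 546 days back gives 2030-12-23.
Adding +4 years to 2030-12-23 gives 2034-12-23.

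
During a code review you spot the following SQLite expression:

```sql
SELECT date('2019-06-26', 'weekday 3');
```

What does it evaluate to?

2019-06-26

`weekday 3` advances to the next Wednesday; 2019-06-26 is already a Wednesday, so it stays at 2019-06-26.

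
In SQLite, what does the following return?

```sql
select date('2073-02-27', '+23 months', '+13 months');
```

2076-02-27

Adding +23 months to 2073-02-27 gives 2075-01-27.
Adding +13 months to 2075-01-27 gives 2076-02-27.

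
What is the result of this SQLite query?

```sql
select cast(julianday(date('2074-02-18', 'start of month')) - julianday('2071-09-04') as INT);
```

`start of month` rewinds 2074-02-18 to 2074-02-01.
26 days remain in September 2071 after the 4th (30 − 4).
Full months from October 2071 through January 2074 contribute their day counts.
Then 1 day into February 2074.
Total: 26 + 31 + 30 + 31 + 31 + 29 + 31 + 30 + 31 + 30 + 31 + 31 + 30 + 31 + 30 + 31 + 31 + 28 + 31 + 30 + 31 + 30 + 31 + 31 + 30 + 31 + 30 + 31 + 31 + 1 = 881.

881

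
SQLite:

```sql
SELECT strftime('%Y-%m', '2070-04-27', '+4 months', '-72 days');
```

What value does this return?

First apply '+4 months', '-72 days': 2070-04-27 → 2070-06-16.
`%Y-%m` extracts the year-month: 2070-06.

2070-06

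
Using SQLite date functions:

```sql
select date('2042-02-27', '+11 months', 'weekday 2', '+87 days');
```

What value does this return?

2043-04-24

Adding +11 months to 2042-02-27 gives 2043-01-27.
`weekday 2` advances to the next Tuesday; 2043-01-27 is already a Tuesday, so it stays at 2043-01-27.
Applying '+87 days' to 2043-01-27: counting 87 days forward gives 2043-04-24.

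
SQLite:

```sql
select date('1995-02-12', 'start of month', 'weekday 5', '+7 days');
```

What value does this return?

`start of month` rewinds 1995-02-12 to 1995-02-01.
`weekday 5` advances to the next Friday; 1995-02-01 is a Wednesday, so it moves forward to 1995-02-03.
Advancing 7 more days within February lands on 1995-02-10.

1995-02-10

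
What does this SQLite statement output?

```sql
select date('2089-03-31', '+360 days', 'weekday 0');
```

Applying '+360 days' to 2089-03-31: counting 360 days forward gives 2090-03-26.
`weekday 0` advances to the next Sunday; 2090-03-26 is already a Sunday, so it stays at 2090-03-26.

2090-03-26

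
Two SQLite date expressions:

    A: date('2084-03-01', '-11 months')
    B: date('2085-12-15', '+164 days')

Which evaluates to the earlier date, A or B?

A

A = 2083-04-01.
B = 2086-05-28.
A is earlier.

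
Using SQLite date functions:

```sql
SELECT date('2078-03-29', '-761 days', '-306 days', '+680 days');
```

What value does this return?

2077-03-07

Applying '-761 days' to 2078-03-29: counting 761 days back gives 2076-02-27.
Applying '-306 days' to 2076-02-27: counting 306 days back gives 2075-04-27.
Applying '+680 days' to 2075-04-27: counting 680 days forward gives 2077-03-07.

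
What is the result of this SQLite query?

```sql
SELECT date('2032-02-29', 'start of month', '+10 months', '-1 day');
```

2032-11-30

`start of month` rewinds 2032-02-29 to 2032-02-01.
Adding +10 months to 2032-02-01 gives 2032-12-01.
Going back 1 day from 2032-12-01 reaches 2032-11-30 (last day of November, 30 days).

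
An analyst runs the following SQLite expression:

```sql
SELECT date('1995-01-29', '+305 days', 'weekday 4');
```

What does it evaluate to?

1995-11-30

Applying '+305 days' to 1995-01-29: counting 305 days forward gives 1995-11-30.
`weekday 4` advances to the next Thursday; 1995-11-30 is already a Thursday, so it stays at 1995-11-30.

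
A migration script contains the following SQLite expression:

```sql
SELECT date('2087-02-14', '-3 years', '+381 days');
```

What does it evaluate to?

2085-03-01

Adding -3 years to 2087-02-14 gives 2084-02-14.
Applying '+381 days' to 2084-02-14: counting 381 days forward gives 2085-03-01.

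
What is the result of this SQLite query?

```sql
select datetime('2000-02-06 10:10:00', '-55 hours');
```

-55 hours from 2000-02-06 10:10:00 is 2000-02-04 03:10:00 (crosses midnight).

2000-02-04 03:10:00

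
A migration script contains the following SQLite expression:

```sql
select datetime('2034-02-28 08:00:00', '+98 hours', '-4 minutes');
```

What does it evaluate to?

+98 hours from 2034-02-28 08:00:00 is 2034-03-04 10:00:00 (crosses midnight).
-4 minutes from 2034-03-04 10:00:00 is 2034-03-04 09:56:00.

2034-03-04 09:56:00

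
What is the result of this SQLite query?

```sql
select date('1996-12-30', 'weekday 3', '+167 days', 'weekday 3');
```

`weekday 3` advances to the next Wednesday; 1996-12-30 is a Monday, so it moves forward to 1997-01-01.
Applying '+167 days' to 1997-01-01: counting 167 days forward gives 1997-06-17.
`weekday 3` advances to the next Wednesday; 1997-06-17 is a Tuesday, so it moves forward to 1997-06-18.

1997-06-18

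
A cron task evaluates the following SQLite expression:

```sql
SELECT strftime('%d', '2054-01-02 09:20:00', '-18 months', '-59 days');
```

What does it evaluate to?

04

First apply '-18 months', '-59 days': 2054-01-02 09:20:00 → 2052-05-04 09:20:00.
`%d` extracts the 2-digit day of month: 04.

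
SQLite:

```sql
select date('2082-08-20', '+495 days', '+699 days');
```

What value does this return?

Applying '+495 days' to 2082-08-20: counting 495 days forward gives 2083-12-28.
Applying '+699 days' to 2083-12-28: counting 699 days forward gives 2085-11-26.

2085-11-26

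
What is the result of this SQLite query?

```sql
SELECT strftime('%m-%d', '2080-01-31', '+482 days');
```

First apply '+482 days': 2080-01-31 → 2081-05-27.
`%m-%d` extracts the month-day: 05-27.

05-27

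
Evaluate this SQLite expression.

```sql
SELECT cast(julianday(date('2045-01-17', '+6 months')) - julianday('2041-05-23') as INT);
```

Adding +6 months to 2045-01-17 gives 2045-07-17.
8 days remain in May 2041 after the 23rd (31 − 23).
Full months from June 2041 through June 2045 contribute their day counts.
Then 17 days into July 2045.
Total: 8 + 30 + 31 + 31 + 30 + 31 + 30 + 31 + 31 + 28 + 31 + 30 + 31 + 30 + 31 + 31 + 30 + 31 + 30 + 31 + 31 + 28 + 31 + 30 + 31 + 30 + 31 + 31 + 30 + 31 + 30 + 31 + 31 + 29 + 31 + 30 + 31 + 30 + 31 + 31 + 30 + 31 + 30 + 31 + 31 + 28 + 31 + 30 + 31 + 30 + 17 = 1516.

1516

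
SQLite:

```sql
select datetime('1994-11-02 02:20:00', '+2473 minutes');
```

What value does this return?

2473 minutes = 41h 13m; +2473 minutes from 1994-11-02 02:20:00 is 1994-11-03 19:33:00 (crosses midnight).

1994-11-03 19:33:00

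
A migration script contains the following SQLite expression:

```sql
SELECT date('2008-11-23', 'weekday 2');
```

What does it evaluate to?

2008-11-25

`weekday 2` advances to the next Tuesday; 2008-11-23 is a Sunday, so it moves forward to 2008-11-25.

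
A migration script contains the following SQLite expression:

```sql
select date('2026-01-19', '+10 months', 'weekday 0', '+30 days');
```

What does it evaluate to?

Adding +10 months to 2026-01-19 gives 2026-11-19.
`weekday 0` advances to the next Sunday; 2026-11-19 is a Thursday, so it moves forward to 2026-11-22.
November 2026 has 30 days; 8 remain after the 22nd, so 9 days reach 2026-12-01.
Advancing 21 more days within December lands on 2026-12-22.

2026-12-22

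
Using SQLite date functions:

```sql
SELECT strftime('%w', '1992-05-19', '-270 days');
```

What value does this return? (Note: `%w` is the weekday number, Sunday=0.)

First apply '-270 days': 1992-05-19 → 1991-08-23.
1991-08-23 is a Friday; with Sunday=0 that is 5.

5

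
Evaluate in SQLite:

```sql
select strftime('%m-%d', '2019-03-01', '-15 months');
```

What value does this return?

First apply '-15 months': 2019-03-01 → 2017-12-01.
`%m-%d` extracts the month-day: 12-01.

12-01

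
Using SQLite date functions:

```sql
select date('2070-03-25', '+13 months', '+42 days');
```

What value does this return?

Adding +13 months to 2070-03-25 gives 2071-04-25.
Applying '+42 days' to 2071-04-25: counting 42 days forward gives 2071-06-06.

2071-06-06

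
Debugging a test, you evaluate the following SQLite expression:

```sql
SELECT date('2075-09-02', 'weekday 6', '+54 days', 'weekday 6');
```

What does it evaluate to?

2075-11-02

`weekday 6` advances to the next Saturday; 2075-09-02 is a Monday, so it moves forward to 2075-09-07.
Applying '+54 days' to 2075-09-07: counting 54 days forward gives 2075-10-31.
`weekday 6` advances to the next Saturday; 2075-10-31 is a Thursday, so it moves forward to 2075-11-02.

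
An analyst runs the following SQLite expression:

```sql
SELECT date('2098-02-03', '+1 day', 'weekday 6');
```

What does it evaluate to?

2098-02-08

Advancing 1 more day within February lands on 2098-02-04.
`weekday 6` advances to the next Saturday; 2098-02-04 is a Tuesday, so it moves forward to 2098-02-08.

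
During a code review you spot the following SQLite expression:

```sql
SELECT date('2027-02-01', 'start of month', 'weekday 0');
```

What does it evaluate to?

2027-02-07

`start of month` rewinds 2027-02-01 to 2027-02-01.
`weekday 0` advances to the next Sunday; 2027-02-01 is a Monday, so it moves forward to 2027-02-07.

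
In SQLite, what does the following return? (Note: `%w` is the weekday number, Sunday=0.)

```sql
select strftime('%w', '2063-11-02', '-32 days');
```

First apply '-32 days': 2063-11-02 → 2063-10-01.
2063-10-01 is a Monday; with Sunday=0 that is 1.

1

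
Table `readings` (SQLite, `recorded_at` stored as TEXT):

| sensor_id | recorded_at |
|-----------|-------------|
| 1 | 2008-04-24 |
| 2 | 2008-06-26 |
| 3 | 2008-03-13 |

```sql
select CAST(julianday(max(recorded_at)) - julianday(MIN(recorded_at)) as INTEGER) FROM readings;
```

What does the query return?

MIN = 2008-03-13, MAX = 2008-06-26.
18 days remain in March 2008 after the 13th (31 − 13).
April 2008: 30 days.
May 2008: 31 days.
Then 26 days into June 2008.
Total: 18 + 30 + 31 + 26 = 105.

105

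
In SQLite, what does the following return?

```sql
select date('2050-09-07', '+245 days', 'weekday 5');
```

2051-05-12

Applying '+245 days' to 2050-09-07: counting 245 days forward gives 2051-05-10.
`weekday 5` advances to the next Friday; 2051-05-10 is a Wednesday, so it moves forward to 2051-05-12.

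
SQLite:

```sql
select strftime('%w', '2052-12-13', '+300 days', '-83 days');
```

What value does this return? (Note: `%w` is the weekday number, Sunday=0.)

First apply '+300 days', '-83 days': 2052-12-13 → 2053-07-18.
2053-07-18 is a Friday; with Sunday=0 that is 5.

5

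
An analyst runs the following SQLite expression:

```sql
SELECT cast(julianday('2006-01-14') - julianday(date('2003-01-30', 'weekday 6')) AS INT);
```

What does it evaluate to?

`weekday 6` advances to the next Saturday; 2003-01-30 is a Thursday, so it moves forward to 2003-02-01.
27 days remain in February 2003 after the 1st (28 − 1).
Full months from March 2003 through December 2005 contribute their day counts.
Then 14 days into January 2006.
Total: 27 + 31 + 30 + 31 + 30 + 31 + 31 + 30 + 31 + 30 + 31 + 31 + 29 + 31 + 30 + 31 + 30 + 31 + 31 + 30 + 31 + 30 + 31 + 31 + 28 + 31 + 30 + 31 + 30 + 31 + 31 + 30 + 31 + 30 + 31 + 14 = 1078.

1078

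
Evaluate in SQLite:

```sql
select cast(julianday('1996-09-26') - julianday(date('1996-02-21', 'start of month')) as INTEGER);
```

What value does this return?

`start of month` rewinds 1996-02-21 to 1996-02-01.
28 days remain in February 1996 after the 1st (29 − 1).
Full months from March 1996 through August 1996 contribute their day counts.
Then 26 days into September 1996.
Total: 28 + 31 + 30 + 31 + 30 + 31 + 31 + 26 = 238.

238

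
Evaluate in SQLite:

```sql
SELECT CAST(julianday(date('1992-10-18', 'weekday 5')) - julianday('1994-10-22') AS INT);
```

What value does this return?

`weekday 5` advances to the next Friday; 1992-10-18 is a Sunday, so it moves forward to 1992-10-23.
8 days remain in October 1992 after the 23rd (31 − 23).
Full months from November 1992 through September 1994 contribute their day counts.
Then 22 days into October 1994.
Total: 8 + 30 + 31 + 31 + 28 + 31 + 30 + 31 + 30 + 31 + 31 + 30 + 31 + 30 + 31 + 31 + 28 + 31 + 30 + 31 + 30 + 31 + 31 + 30 + 22 = 729.
The subtraction is earlier − later, so the result is −729 → -729.

-729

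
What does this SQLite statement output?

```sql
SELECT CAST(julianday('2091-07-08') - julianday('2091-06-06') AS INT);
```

24 days remain in June 2091 after the 6th (30 − 6).
Then 8 days into July 2091.
Total: 24 + 8 = 32.

32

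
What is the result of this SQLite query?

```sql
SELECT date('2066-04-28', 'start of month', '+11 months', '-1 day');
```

`start of month` rewinds 2066-04-28 to 2066-04-01.
Adding +11 months to 2066-04-01 gives 2067-03-01.
Going back 1 day from 2067-03-01 reaches 2067-02-28 (last day of February, 28 days).

2067-02-28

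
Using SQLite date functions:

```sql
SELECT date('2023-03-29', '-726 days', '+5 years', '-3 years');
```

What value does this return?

2023-04-02

Applying '-726 days' to 2023-03-29: counting 726 days back gives 2021-04-02.
Adding +5 years to 2021-04-02 gives 2026-04-02.
Adding -3 years to 2026-04-02 gives 2023-04-02.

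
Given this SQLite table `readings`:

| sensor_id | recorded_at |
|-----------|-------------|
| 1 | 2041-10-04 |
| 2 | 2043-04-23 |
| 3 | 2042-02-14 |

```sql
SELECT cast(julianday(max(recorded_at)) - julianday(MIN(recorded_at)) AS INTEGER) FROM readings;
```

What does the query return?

566

MIN = 2041-10-04, MAX = 2043-04-23.
27 days remain in October 2041 after the 4th (31 − 4).
Full months from November 2041 through March 2043 contribute their day counts.
Then 23 days into April 2043.
Total: 27 + 30 + 31 + 31 + 28 + 31 + 30 + 31 + 30 + 31 + 31 + 30 + 31 + 30 + 31 + 31 + 28 + 31 + 23 = 566.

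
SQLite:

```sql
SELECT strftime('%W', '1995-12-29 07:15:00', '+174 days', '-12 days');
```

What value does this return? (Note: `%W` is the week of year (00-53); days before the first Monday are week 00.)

First apply '+174 days', '-12 days': 1995-12-29 07:15:00 → 1996-06-08 07:15:00.
1996-06-08 is a Saturday. SQLite's %W counts Mondays since the year started; the result is 23.

23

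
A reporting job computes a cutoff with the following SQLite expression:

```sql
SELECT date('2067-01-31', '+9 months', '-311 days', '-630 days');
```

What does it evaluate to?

2065-04-03

Adding +9 months to 2067-01-31 gives 2067-10-31.
Applying '-311 days' to 2067-10-31: counting 311 days back gives 2066-12-24.
Applying '-630 days' to 2066-12-24: counting 630 days back gives 2065-04-03.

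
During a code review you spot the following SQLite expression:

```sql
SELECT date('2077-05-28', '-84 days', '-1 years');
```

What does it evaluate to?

Applying '-84 days' to 2077-05-28: counting 84 days back gives 2077-03-05.
Adding -1 year to 2077-03-05 gives 2076-03-05.

2076-03-05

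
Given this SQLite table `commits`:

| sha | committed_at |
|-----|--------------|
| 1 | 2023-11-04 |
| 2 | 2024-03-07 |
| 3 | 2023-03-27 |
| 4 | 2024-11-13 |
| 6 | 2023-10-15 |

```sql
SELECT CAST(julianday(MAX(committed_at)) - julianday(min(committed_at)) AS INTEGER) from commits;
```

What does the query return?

MIN = 2023-03-27, MAX = 2024-11-13.
4 days remain in March 2023 after the 27th (31 − 27).
Full months from April 2023 through October 2024 contribute their day counts.
Then 13 days into November 2024.
Total: 4 + 30 + 31 + 30 + 31 + 31 + 30 + 31 + 30 + 31 + 31 + 29 + 31 + 30 + 31 + 30 + 31 + 31 + 30 + 31 + 13 = 597.

597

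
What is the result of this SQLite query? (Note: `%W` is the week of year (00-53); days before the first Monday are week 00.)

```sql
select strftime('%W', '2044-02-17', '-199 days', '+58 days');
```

39

First apply '-199 days', '+58 days': 2044-02-17 → 2043-09-29.
2043-09-29 is a Tuesday. SQLite's %W counts Mondays since the year started; the result is 39.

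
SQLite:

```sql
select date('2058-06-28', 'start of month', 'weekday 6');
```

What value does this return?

2058-06-01

`start of month` rewinds 2058-06-28 to 2058-06-01.
`weekday 6` advances to the next Saturday; 2058-06-01 is already a Saturday, so it stays at 2058-06-01.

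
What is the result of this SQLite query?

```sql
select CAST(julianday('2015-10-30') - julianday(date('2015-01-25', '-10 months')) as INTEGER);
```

584

Adding -10 months to 2015-01-25 gives 2014-03-25.
6 days remain in March 2014 after the 25th (31 − 25).
Full months from April 2014 through September 2015 contribute their day counts.
Then 30 days into October 2015.
Total: 6 + 30 + 31 + 30 + 31 + 31 + 30 + 31 + 30 + 31 + 31 + 28 + 31 + 30 + 31 + 30 + 31 + 31 + 30 + 30 = 584.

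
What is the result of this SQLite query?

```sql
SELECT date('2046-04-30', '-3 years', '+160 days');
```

2043-10-07

Adding -3 years to 2046-04-30 gives 2043-04-30.
Applying '+160 days' to 2043-04-30: counting 160 days forward gives 2043-10-07.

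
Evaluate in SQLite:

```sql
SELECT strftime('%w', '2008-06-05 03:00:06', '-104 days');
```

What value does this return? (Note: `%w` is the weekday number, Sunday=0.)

First apply '-104 days': 2008-06-05 03:00:06 → 2008-02-22 03:00:06.
2008-02-22 is a Friday; with Sunday=0 that is 5.

5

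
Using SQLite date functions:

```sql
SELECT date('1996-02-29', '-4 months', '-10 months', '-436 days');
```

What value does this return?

Adding -4 months to 1996-02-29 gives 1995-10-29.
Adding -10 months to 1995-10-29 gives 1994-12-29.
Applying '-436 days' to 1994-12-29: counting 436 days back gives 1993-10-19.

1993-10-19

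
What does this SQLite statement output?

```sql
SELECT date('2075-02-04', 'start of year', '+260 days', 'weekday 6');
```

2075-09-21

`start of year` rewinds 2075-02-04 to 2075-01-01.
Applying '+260 days' to 2075-01-01: counting 260 days forward gives 2075-09-18.
`weekday 6` advances to the next Saturday; 2075-09-18 is a Wednesday, so it moves forward to 2075-09-21.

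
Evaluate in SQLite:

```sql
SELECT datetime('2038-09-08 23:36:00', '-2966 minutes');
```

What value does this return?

2966 minutes = 49h 26m; -2966 minutes from 2038-09-08 23:36:00 is 2038-09-06 22:10:00 (crosses midnight).

2038-09-06 22:10:00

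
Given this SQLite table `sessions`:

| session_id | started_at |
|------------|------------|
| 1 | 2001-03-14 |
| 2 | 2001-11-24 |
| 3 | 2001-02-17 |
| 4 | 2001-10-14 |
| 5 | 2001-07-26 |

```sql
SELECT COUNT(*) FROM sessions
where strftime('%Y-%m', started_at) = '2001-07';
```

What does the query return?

Rows with year-month 2001-07: 2001-07-26 → 1.

1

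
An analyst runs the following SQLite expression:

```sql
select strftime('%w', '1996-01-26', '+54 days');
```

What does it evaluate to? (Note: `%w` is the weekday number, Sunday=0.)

First apply '+54 days': 1996-01-26 → 1996-03-20.
1996-03-20 is a Wednesday; with Sunday=0 that is 3.

3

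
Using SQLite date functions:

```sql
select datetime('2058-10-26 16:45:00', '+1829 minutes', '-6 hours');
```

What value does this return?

1829 minutes = 30h 29m; +1829 minutes from 2058-10-26 16:45:00 is 2058-10-27 23:14:00 (crosses midnight).
-6 hours from 2058-10-27 23:14:00 is 2058-10-27 17:14:00.

2058-10-27 17:14:00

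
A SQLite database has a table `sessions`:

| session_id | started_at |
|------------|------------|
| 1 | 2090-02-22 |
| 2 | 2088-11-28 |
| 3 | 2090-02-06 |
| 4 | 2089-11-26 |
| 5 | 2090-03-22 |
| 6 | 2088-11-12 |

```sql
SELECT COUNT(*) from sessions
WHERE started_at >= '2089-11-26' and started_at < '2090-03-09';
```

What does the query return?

Rows in [2089-11-26, 2090-03-09): 2090-02-22, 2090-02-06, 2089-11-26 → 3 rows.

3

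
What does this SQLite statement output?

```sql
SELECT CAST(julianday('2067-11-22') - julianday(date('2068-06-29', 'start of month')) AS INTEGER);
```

-192

`start of month` rewinds 2068-06-29 to 2068-06-01.
8 days remain in November 2067 after the 22nd (30 − 22).
Full months from December 2067 through May 2068 contribute their day counts.
Then 1 day into June 2068.
Total: 8 + 31 + 31 + 29 + 31 + 30 + 31 + 1 = 192.
The subtraction is earlier − later, so the result is −192 → -192.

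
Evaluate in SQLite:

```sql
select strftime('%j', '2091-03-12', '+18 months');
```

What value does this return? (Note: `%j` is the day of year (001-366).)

256

First apply '+18 months': 2091-03-12 → 2092-09-12.
Day-of-year for 2092-09-12: days since 2092-01-01 inclusive = 256, zero-padded to 256.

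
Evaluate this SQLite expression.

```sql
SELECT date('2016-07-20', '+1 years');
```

2017-07-20

Adding +1 year to 2016-07-20 gives 2017-07-20.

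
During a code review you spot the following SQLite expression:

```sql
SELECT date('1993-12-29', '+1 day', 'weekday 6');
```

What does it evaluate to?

1994-01-01

Advancing 1 more day within December lands on 1993-12-30.
`weekday 6` advances to the next Saturday; 1993-12-30 is a Thursday, so it moves forward to 1994-01-01.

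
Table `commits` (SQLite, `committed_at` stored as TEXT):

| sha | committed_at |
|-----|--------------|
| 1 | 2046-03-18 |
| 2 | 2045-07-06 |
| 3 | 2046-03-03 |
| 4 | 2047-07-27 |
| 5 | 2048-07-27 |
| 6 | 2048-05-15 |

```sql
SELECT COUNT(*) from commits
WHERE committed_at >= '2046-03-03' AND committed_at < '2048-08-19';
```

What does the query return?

5

Rows in [2046-03-03, 2048-08-19): 2046-03-18, 2046-03-03, 2047-07-27, 2048-07-27, 2048-05-15 → 5 rows.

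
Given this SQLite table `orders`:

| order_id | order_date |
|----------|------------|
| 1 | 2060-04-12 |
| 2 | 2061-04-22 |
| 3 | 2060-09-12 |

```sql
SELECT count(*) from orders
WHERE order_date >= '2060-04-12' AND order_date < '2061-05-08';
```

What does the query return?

Rows in [2060-04-12, 2061-05-08): 2060-04-12, 2061-04-22, 2060-09-12 → 3 rows.

3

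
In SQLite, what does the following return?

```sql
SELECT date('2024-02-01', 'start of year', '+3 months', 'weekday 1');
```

`start of year` rewinds 2024-02-01 to 2024-01-01.
Adding +3 months to 2024-01-01 gives 2024-04-01.
`weekday 1` advances to the next Monday; 2024-04-01 is already a Monday, so it stays at 2024-04-01.

2024-04-01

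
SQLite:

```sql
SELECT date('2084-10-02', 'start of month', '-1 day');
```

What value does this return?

2084-09-30

`start of month` rewinds 2084-10-02 to 2084-10-01.
Going back 1 day from 2084-10-01 reaches 2084-09-30 (last day of September, 30 days).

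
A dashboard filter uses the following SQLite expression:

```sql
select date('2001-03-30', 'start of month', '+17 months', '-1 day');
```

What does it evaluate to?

2002-07-31

`start of month` rewinds 2001-03-30 to 2001-03-01.
Adding +17 months to 2001-03-01 gives 2002-08-01.
Going back 1 day from 2002-08-01 reaches 2002-07-31 (last day of July, 31 days).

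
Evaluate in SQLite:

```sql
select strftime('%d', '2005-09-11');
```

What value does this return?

`%d` extracts the 2-digit day of month: 11.

11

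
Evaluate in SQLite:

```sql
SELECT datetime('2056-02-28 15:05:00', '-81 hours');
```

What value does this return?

-81 hours from 2056-02-28 15:05:00 is 2056-02-25 06:05:00 (crosses midnight).

2056-02-25 06:05:00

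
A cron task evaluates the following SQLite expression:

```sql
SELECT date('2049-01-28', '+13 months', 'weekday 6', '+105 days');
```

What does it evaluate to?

2050-06-18

Adding +13 months to 2049-01-28 gives 2050-02-28.
`weekday 6` advances to the next Saturday; 2050-02-28 is a Monday, so it moves forward to 2050-03-05.
Applying '+105 days' to 2050-03-05: counting 105 days forward gives 2050-06-18.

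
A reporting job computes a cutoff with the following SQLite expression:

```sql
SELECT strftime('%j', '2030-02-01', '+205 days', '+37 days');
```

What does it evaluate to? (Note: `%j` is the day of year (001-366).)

First apply '+205 days', '+37 days': 2030-02-01 → 2030-10-01.
Day-of-year for 2030-10-01: days since 2030-01-01 inclusive = 274, zero-padded to 274.

274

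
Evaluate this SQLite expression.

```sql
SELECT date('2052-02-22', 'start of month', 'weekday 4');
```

`start of month` rewinds 2052-02-22 to 2052-02-01.
`weekday 4` advances to the next Thursday; 2052-02-01 is already a Thursday, so it stays at 2052-02-01.

2052-02-01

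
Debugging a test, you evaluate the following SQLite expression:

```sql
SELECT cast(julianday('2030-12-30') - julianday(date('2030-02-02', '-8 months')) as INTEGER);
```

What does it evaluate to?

Adding -8 months to 2030-02-02 gives 2029-06-02.
28 days remain in June 2029 after the 2nd (30 − 2).
Full months from July 2029 through November 2030 contribute their day counts.
Then 30 days into December 2030.
Total: 28 + 31 + 31 + 30 + 31 + 30 + 31 + 31 + 28 + 31 + 30 + 31 + 30 + 31 + 31 + 30 + 31 + 30 + 30 = 576.

576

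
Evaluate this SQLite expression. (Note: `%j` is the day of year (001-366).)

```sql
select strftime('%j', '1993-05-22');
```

Day-of-year for 1993-05-22: days since 1993-01-01 inclusive = 142, zero-padded to 142.

142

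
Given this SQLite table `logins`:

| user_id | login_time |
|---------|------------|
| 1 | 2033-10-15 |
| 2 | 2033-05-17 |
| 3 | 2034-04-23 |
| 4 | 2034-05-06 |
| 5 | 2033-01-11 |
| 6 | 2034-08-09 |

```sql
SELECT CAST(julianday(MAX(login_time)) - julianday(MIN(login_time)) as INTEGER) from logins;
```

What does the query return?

575

MIN = 2033-01-11, MAX = 2034-08-09.
20 days remain in January 2033 after the 11th (31 − 11).
Full months from February 2033 through July 2034 contribute their day counts.
Then 9 days into August 2034.
Total: 20 + 28 + 31 + 30 + 31 + 30 + 31 + 31 + 30 + 31 + 30 + 31 + 31 + 28 + 31 + 30 + 31 + 30 + 31 + 9 = 575.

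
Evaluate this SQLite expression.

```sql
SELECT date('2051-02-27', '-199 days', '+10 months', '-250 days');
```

Applying '-199 days' to 2051-02-27: counting 199 days back gives 2050-08-12.
Adding +10 months to 2050-08-12 gives 2051-06-12.
Applying '-250 days' to 2051-06-12: counting 250 days back gives 2050-10-05.

2050-10-05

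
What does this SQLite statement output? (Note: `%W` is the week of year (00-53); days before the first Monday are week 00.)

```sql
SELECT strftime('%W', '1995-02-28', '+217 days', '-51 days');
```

First apply '+217 days', '-51 days': 1995-02-28 → 1995-08-13.
1995-08-13 is a Sunday. SQLite's %W counts Mondays since the year started; the result is 32.

32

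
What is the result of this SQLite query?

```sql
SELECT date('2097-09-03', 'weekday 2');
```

`weekday 2` advances to the next Tuesday; 2097-09-03 is already a Tuesday, so it stays at 2097-09-03.

2097-09-03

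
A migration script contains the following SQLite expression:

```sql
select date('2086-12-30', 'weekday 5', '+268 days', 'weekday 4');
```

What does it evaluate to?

2087-10-02

`weekday 5` advances to the next Friday; 2086-12-30 is a Monday, so it moves forward to 2087-01-03.
Applying '+268 days' to 2087-01-03: counting 268 days forward gives 2087-09-28.
`weekday 4` advances to the next Thursday; 2087-09-28 is a Sunday, so it moves forward to 2087-10-02.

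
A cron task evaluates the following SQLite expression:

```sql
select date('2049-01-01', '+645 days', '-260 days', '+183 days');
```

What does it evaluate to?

2050-07-23

Applying '+645 days' to 2049-01-01: counting 645 days forward gives 2050-10-08.
Applying '-260 days' to 2050-10-08: counting 260 days back gives 2050-01-21.
Applying '+183 days' to 2050-01-21: counting 183 days forward gives 2050-07-23.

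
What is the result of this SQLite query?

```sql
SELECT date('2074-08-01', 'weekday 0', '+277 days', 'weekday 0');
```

2075-05-12

`weekday 0` advances to the next Sunday; 2074-08-01 is a Wednesday, so it moves forward to 2074-08-05.
Applying '+277 days' to 2074-08-05: counting 277 days forward gives 2075-05-09.
`weekday 0` advances to the next Sunday; 2075-05-09 is a Thursday, so it moves forward to 2075-05-12.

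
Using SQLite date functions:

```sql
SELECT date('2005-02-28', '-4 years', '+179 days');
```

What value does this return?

2001-08-26

Adding -4 years to 2005-02-28 gives 2001-02-28.
Applying '+179 days' to 2001-02-28: counting 179 days forward gives 2001-08-26.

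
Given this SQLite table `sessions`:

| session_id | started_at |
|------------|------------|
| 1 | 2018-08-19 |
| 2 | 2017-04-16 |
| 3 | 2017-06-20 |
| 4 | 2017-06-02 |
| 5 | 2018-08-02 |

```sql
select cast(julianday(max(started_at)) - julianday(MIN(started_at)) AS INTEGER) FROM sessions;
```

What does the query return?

490

MIN = 2017-04-16, MAX = 2018-08-19.
14 days remain in April 2017 after the 16th (30 − 16).
Full months from May 2017 through July 2018 contribute their day counts.
Then 19 days into August 2018.
Total: 14 + 31 + 30 + 31 + 31 + 30 + 31 + 30 + 31 + 31 + 28 + 31 + 30 + 31 + 30 + 31 + 19 = 490.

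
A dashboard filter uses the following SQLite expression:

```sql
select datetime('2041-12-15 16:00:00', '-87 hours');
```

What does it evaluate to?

-87 hours from 2041-12-15 16:00:00 is 2041-12-12 01:00:00 (crosses midnight).

2041-12-12 01:00:00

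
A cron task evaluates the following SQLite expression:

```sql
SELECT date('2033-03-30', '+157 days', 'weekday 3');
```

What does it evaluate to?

Applying '+157 days' to 2033-03-30: counting 157 days forward gives 2033-09-03.
`weekday 3` advances to the next Wednesday; 2033-09-03 is a Saturday, so it moves forward to 2033-09-07.

2033-09-07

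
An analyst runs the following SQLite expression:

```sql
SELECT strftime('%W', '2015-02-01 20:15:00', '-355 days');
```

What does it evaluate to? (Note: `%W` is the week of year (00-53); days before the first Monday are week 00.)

06

First apply '-355 days': 2015-02-01 20:15:00 → 2014-02-11 20:15:00.
2014-02-11 is a Tuesday. SQLite's %W counts Mondays since the year started; the result is 06.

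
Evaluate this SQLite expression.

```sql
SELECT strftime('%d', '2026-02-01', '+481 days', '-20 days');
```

First apply '+481 days', '-20 days': 2026-02-01 → 2027-05-08.
`%d` extracts the 2-digit day of month: 08.

08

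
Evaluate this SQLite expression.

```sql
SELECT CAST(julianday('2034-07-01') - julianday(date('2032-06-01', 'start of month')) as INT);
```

760

`start of month` rewinds 2032-06-01 to 2032-06-01.
29 days remain in June 2032 after the 1st (30 − 1).
Full months from July 2032 through June 2034 contribute their day counts.
Then 1 day into July 2034.
Total: 29 + 31 + 31 + 30 + 31 + 30 + 31 + 31 + 28 + 31 + 30 + 31 + 30 + 31 + 31 + 30 + 31 + 30 + 31 + 31 + 28 + 31 + 30 + 31 + 30 + 1 = 760.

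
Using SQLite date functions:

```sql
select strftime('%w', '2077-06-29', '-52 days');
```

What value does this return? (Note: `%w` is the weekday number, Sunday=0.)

6

First apply '-52 days': 2077-06-29 → 2077-05-08.
2077-05-08 is a Saturday; with Sunday=0 that is 6.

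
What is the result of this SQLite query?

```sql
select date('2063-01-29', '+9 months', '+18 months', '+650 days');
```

2067-02-08

Adding +9 months to 2063-01-29 gives 2063-10-29.
Adding +18 months to 2063-10-29 gives 2065-04-29.
Applying '+650 days' to 2065-04-29: counting 650 days forward gives 2067-02-08.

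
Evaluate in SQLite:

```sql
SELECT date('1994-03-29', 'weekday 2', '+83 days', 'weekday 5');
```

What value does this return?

`weekday 2` advances to the next Tuesday; 1994-03-29 is already a Tuesday, so it stays at 1994-03-29.
Applying '+83 days' to 1994-03-29: counting 83 days forward gives 1994-06-20.
`weekday 5` advances to the next Friday; 1994-06-20 is a Monday, so it moves forward to 1994-06-24.

1994-06-24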